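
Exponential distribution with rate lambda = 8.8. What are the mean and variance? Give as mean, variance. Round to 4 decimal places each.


mean = 1/lam, var = 1/lam^2
mean = 1 / 8.8 = 5/44 ≈ 0.113636
lam^2 = 8.8^2 = 77.44
var = 1 / 77.44 = 25/1936 ≈ 0.012913

0.1136, 0.0129


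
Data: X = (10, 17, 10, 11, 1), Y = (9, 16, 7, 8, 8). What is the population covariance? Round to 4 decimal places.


Cov = (1/n)*sum((xi-xbar)(yi-ybar))
n = 5, xbar = 49/5 = 9.8, ybar = 48/5 = 9.6
sum((xi-xbar)(yi-ybar)) = 57.6
Cov = 57.6 / 5 = 11.52

11.5200


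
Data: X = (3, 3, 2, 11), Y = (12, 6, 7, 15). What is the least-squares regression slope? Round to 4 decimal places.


b = sum((xi-xbar)(yi-ybar)) / sum((xi-xbar)^2)
n = 4, xbar = 19/4 = 4.75, ybar = 40/4 = 10
Sxy = sum((xi-xbar)(yi-ybar)) = 43
Sxx = sum((xi-xbar)^2) = 52.75
b = Sxy / Sxx = 172/211 ≈ 0.815166

0.8152


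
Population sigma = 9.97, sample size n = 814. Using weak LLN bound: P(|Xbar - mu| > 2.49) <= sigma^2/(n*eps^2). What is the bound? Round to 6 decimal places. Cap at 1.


bound = min(1, sigma^2/(n*eps^2))
sigma^2 = 9.97^2 = 99.4009
n*eps^2 = 814 * 2.49^2 = 814 * 6.2001 = 5046.8814
sigma^2/(n*eps^2) = 99.4009 / 5046.8814 ≈ 0.01969551

0.019696


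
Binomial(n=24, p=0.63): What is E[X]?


E[X] = n*p = 24 * 0.63 = 15.12

15.12


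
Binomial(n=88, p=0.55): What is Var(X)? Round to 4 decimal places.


Var = n*p*(1-p) = 88 * 0.55 * 0.45 = 21.78

21.7800


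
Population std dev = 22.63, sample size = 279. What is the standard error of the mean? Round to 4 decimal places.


SE = sigma / sqrt(n)
sqrt(279) ≈ 16.703293
SE = 22.63 / 16.703293 ≈ 1.354823

1.3548


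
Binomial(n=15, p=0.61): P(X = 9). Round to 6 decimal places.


P = C(n,k) * p^k * (1-p)^(n-k)
C(15,9) = 5005
p^k = 0.61^9 ≈ 0.01169415
(1-p)^(n-k) = 0.39^6 ≈ 0.003518744
P = 5005 * 0.01169415 * 0.003518744 ≈ 0.205949

0.205949


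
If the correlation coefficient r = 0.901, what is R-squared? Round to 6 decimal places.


R^2 = r^2 = (0.901)^2 = 0.811801

0.811801


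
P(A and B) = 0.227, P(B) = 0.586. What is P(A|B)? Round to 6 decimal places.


P(A|B) = P(A and B) / P(B) = 0.227 / 0.586 = 227/586 ≈ 0.38737201

0.387372


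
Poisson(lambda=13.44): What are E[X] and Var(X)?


E[X] = Var(X) = lambda = 13.44

13.44, 13.44


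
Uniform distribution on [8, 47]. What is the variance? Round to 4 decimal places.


Var = (b-a)^2 / 12
(b-a)^2 = (47 - 8)^2 = 1521
Var = 1521/12 = 126.75

126.7500


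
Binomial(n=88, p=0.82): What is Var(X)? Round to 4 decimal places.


Var = n*p*(1-p) = 88 * 0.82 * 0.18 = 12.9888

12.9888


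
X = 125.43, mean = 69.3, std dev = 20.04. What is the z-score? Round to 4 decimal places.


z = (X - mu) / sigma
X - mu = 125.43 - 69.3 = 56.13
z = 56.13 / 20.04 = 1871/668 ≈ 2.800898

2.8009


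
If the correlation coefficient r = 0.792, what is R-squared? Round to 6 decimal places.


R^2 = r^2 = (0.792)^2 = 0.627264

0.627264


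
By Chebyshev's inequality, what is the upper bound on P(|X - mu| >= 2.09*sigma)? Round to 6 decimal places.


P <= 1/k^2
k^2 = 2.09^2 = 4.3681
1/k^2 = 1 / 4.3681 ≈ 0.22893249

0.228932


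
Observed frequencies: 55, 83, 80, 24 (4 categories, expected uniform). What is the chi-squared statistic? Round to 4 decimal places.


chi2 = sum((O-E)^2/E), E = total/4
total = 242, E = 242/4 = 60.5
(55 - 60.5)^2 / 60.5 = 30.25 / 60.5 = 0.5
(83 - 60.5)^2 / 60.5 = 506.25 / 60.5 = 2025/242 ≈ 8.367769
(80 - 60.5)^2 / 60.5 = 380.25 / 60.5 = 1521/242 ≈ 6.285124
(24 - 60.5)^2 / 60.5 = 1332.25 / 60.5 = 5329/242 ≈ 22.020661
chi2 = 4498/121 ≈ 37.173554

37.1736


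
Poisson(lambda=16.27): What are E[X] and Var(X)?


E[X] = Var(X) = lambda = 16.27

16.27, 16.27


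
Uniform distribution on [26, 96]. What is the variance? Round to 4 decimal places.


Var = (b-a)^2 / 12
(b-a)^2 = (96 - 26)^2 = 4900
Var = 4900/12 ≈ 408.333333

408.3333


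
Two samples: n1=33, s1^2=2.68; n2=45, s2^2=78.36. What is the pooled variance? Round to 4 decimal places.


sp^2 = ((n1-1)*s1^2 + (n2-1)*s2^2)/(n1+n2-2)
(n1-1)*s1^2 = 32 * 2.68 = 85.76
(n2-1)*s2^2 = 44 * 78.36 = 3447.84
numerator = 85.76 + 3447.84 = 3533.6
n1+n2-2 = 76
sp^2 = 3533.6 / 76 = 4417/95 ≈ 46.494737

46.4947


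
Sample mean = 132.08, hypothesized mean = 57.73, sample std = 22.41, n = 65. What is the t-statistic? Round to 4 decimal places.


t = (xbar - mu0) / (s/sqrt(n))
xbar - mu0 = 132.08 - 57.73 = 74.35
sqrt(65) ≈ 8.06225775
s/sqrt(n) = 22.41 / 8.06225775 ≈ 2.77961840
t = 74.35 / 2.77961840 ≈ 26.748276

26.7483


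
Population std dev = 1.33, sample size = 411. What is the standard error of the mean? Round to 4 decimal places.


SE = sigma / sqrt(n)
sqrt(411) ≈ 20.273135
SE = 1.33 / 20.273135 ≈ 0.065604

0.0656


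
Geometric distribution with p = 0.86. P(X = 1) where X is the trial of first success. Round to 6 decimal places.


P = (1-p)^(k-1) * p
(1-p)^(k-1) = 0.14^0 = 1
P = 1 * 0.86 = 0.86

0.860000


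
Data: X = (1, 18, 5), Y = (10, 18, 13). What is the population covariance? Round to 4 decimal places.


Cov = (1/n)*sum((xi-xbar)(yi-ybar))
n = 3, xbar = 24/3 = 8, ybar = 41/3 ≈ 13.666667
sum((xi-xbar)(yi-ybar)) = 71
Cov = 71 / 3 = 71/3 ≈ 23.666667

23.6667


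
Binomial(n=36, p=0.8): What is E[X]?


E[X] = n*p = 36 * 0.8 = 28.8

28.8


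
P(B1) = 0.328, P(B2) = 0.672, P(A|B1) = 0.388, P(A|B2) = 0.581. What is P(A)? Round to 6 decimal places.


P(A) = P(A|B1)*P(B1) + P(A|B2)*P(B2)
P(A|B1)*P(B1) = 0.388 * 0.328 = 0.127264
P(A|B2)*P(B2) = 0.581 * 0.672 = 0.390432
P(A) = 0.127264 + 0.390432 = 0.517696

0.517696


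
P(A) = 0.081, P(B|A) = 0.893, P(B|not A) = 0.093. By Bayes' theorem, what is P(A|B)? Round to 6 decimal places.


P(A|B) = P(B|A)*P(A) / P(B), P(B) = P(B|A)*P(A) + P(B|not A)*P(not A)
P(B|A)*P(A) = 0.893 * 0.081 = 0.072333
P(B|not A)*P(not A) = 0.093 * 0.919 = 0.085467
P(B) = 0.072333 + 0.085467 = 0.1578
P(A|B) = 0.072333 / 0.1578 ≈ 0.45838403

0.458384


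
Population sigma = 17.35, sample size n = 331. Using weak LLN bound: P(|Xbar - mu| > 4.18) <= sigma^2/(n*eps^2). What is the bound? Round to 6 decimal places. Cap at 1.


bound = min(1, sigma^2/(n*eps^2))
sigma^2 = 17.35^2 = 301.0225
n*eps^2 = 331 * 4.18^2 = 331 * 17.4724 = 5783.3644
sigma^2/(n*eps^2) = 301.0225 / 5783.3644 ≈ 0.05204972

0.052050


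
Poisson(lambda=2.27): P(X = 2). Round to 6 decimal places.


P = e^(-lam) * lam^k / k!
e^(-2.27) ≈ 0.1033122
lam^k = 2.27^2 = 5.1529
k! = 2! = 2
P = 0.1033122 * 5.1529 / 2 ≈ 0.266179

0.266179


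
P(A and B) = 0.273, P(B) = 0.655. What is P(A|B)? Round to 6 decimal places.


P(A|B) = P(A and B) / P(B) = 0.273 / 0.655 = 273/655 ≈ 0.41679389

0.416794


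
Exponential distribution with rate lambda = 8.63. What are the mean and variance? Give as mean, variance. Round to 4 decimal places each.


mean = 1/lam, var = 1/lam^2
mean = 1 / 8.63 = 100/863 ≈ 0.115875
lam^2 = 8.63^2 = 74.4769
var = 1 / 74.4769 ≈ 0.013427

0.1159, 0.0134


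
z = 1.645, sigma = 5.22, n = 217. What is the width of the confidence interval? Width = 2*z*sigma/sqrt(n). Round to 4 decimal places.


width = 2*z*sigma/sqrt(n)
2*z*sigma = 2 * 1.645 * 5.22 = 17.1738
sqrt(217) ≈ 14.730920
width = 17.1738 / 14.730920 ≈ 1.165834

1.1658


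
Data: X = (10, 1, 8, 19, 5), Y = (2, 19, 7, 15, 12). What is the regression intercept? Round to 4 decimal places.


a = ybar - b*xbar, where b = sum((xi-xbar)(yi-ybar)) / sum((xi-xbar)^2)
n = 5, xbar = 43/5 = 8.6, ybar = 55/5 = 11
Sxy = sum((xi-xbar)(yi-ybar)) = -33
Sxx = sum((xi-xbar)^2) = 181.2
b = Sxy / Sxx = -55/302 ≈ -0.182119
a = 11 - (-0.182119) * 8.6 = 3795/302 ≈ 12.566225

12.5662


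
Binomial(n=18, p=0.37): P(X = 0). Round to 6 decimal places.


P = C(n,k) * p^k * (1-p)^(n-k)
C(18,0) = 1
p^k = 0.37^0 = 1
(1-p)^(n-k) = 0.63^18 ≈ 0.0002444161
P = 1 * 1 * 0.0002444161 ≈ 0.000244

0.000244


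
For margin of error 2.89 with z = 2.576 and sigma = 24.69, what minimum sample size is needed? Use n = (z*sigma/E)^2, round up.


z*sigma/E = 2.576 * 24.69 / 2.89 ≈ 22.007419
(z*sigma/E)^2 ≈ 484.326477
round up: n = 485

485


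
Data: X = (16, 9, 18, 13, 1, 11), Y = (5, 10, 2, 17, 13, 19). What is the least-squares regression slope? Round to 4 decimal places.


b = sum((xi-xbar)(yi-ybar)) / sum((xi-xbar)^2)
n = 6, xbar = 68/6 = 34/3 ≈ 11.333333, ybar = 66/6 = 11
Sxy = sum((xi-xbar)(yi-ybar)) = -99
Sxx = sum((xi-xbar)^2) = 544/3 ≈ 181.333333
b = Sxy / Sxx = -297/544 ≈ -0.545956

-0.5460


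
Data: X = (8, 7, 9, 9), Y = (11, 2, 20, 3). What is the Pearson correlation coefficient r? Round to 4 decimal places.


r = sum((xi-xbar)(yi-ybar)) / sqrt(sum((xi-xbar)^2) * sum((yi-ybar)^2))
n = 4, xbar = 33/4 = 8.25, ybar = 36/4 = 9
Sxy = sum((xi-xbar)(yi-ybar)) = 12
Sxx = sum((xi-xbar)^2) = 2.75
Syy = sum((yi-ybar)^2) = 210
sqrt(Sxx*Syy) ≈ 24.031230
r = Sxy / sqrt(Sxx*Syy) = 12 / 24.031230 ≈ 0.499350

0.4994


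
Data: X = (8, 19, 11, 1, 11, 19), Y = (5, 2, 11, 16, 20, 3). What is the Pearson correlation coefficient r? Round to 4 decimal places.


r = sum((xi-xbar)(yi-ybar)) / sqrt(sum((xi-xbar)^2) * sum((yi-ybar)^2))
n = 6, xbar = 69/6 = 11.5, ybar = 57/6 = 9.5
Sxy = sum((xi-xbar)(yi-ybar)) = -163.5
Sxx = sum((xi-xbar)^2) = 235.5
Syy = sum((yi-ybar)^2) = 273.5
sqrt(Sxx*Syy) ≈ 253.789775
r = Sxy / sqrt(Sxx*Syy) = -163.5 / 253.789775 ≈ -0.644234

-0.6442


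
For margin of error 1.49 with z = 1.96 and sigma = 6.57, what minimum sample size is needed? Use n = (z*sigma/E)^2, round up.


z*sigma/E = 1.96 * 6.57 / 1.49 = 32193/3725 ≈ 8.642416
(z*sigma/E)^2 ≈ 74.691356
round up: n = 75

75


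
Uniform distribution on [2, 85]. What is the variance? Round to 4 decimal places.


Var = (b-a)^2 / 12
(b-a)^2 = (85 - 2)^2 = 6889
Var = 6889/12 ≈ 574.083333

574.0833


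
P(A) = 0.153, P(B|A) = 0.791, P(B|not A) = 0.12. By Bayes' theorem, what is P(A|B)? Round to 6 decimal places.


P(A|B) = P(B|A)*P(A) / P(B), P(B) = P(B|A)*P(A) + P(B|not A)*P(not A)
P(B|A)*P(A) = 0.791 * 0.153 = 0.121023
P(B|not A)*P(not A) = 0.12 * 0.847 = 0.10164
P(B) = 0.121023 + 0.10164 = 0.222663
P(A|B) = 0.121023 / 0.222663 ≈ 0.54352542

0.543525


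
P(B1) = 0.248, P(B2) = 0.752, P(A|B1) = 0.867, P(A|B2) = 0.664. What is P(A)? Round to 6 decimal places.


P(A) = P(A|B1)*P(B1) + P(A|B2)*P(B2)
P(A|B1)*P(B1) = 0.867 * 0.248 = 0.215016
P(A|B2)*P(B2) = 0.664 * 0.752 = 0.499328
P(A) = 0.215016 + 0.499328 = 0.714344

0.714344


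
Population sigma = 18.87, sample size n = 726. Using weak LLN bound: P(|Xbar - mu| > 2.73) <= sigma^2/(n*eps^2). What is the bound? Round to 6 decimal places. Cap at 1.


bound = min(1, sigma^2/(n*eps^2))
sigma^2 = 18.87^2 = 356.0769
n*eps^2 = 726 * 2.73^2 = 726 * 7.4529 = 5410.8054
sigma^2/(n*eps^2) = 356.0769 / 5410.8054 ≈ 0.06580848

0.065808


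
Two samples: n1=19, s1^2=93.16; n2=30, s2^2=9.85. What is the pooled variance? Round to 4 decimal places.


sp^2 = ((n1-1)*s1^2 + (n2-1)*s2^2)/(n1+n2-2)
(n1-1)*s1^2 = 18 * 93.16 = 1676.88
(n2-1)*s2^2 = 29 * 9.85 = 285.65
numerator = 1676.88 + 285.65 = 1962.53
n1+n2-2 = 47
sp^2 = 1962.53 / 47 = 196253/4700 ≈ 41.755957

41.7560


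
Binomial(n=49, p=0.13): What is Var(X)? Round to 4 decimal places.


Var = n*p*(1-p) = 49 * 0.13 * 0.87 = 5.5419

5.5419


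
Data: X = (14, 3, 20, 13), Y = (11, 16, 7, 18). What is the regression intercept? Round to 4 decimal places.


a = ybar - b*xbar, where b = sum((xi-xbar)(yi-ybar)) / sum((xi-xbar)^2)
n = 4, xbar = 50/4 = 12.5, ybar = 52/4 = 13
Sxy = sum((xi-xbar)(yi-ybar)) = -74
Sxx = sum((xi-xbar)^2) = 149
b = Sxy / Sxx = -74/149 ≈ -0.496644
a = 13 - (-0.496644) * 12.5 = 2862/149 ≈ 19.208054

19.2081


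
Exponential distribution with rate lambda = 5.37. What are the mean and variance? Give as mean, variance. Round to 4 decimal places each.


mean = 1/lam, var = 1/lam^2
mean = 1 / 5.37 = 100/537 ≈ 0.186220
lam^2 = 5.37^2 = 28.8369
var = 1 / 28.8369 ≈ 0.034678

0.1862, 0.0347


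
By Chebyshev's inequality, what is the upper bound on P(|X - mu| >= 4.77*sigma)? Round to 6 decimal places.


P <= 1/k^2
k^2 = 4.77^2 = 22.7529
1/k^2 = 1 / 22.7529 ≈ 0.04395044

0.043950


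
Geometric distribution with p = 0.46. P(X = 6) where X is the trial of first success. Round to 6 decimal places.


P = (1-p)^(k-1) * p
(1-p)^(k-1) = 0.54^5 ≈ 0.04591650
P = 0.04591650 * 0.46 ≈ 0.02112159

0.021122


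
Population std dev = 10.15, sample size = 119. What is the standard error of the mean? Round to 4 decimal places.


SE = sigma / sqrt(n)
sqrt(119) ≈ 10.908712
SE = 10.15 / 10.908712 ≈ 0.930449

0.9304


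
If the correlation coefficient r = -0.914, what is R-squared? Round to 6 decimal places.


R^2 = r^2 = (-0.914)^2 = 0.835396

0.835396


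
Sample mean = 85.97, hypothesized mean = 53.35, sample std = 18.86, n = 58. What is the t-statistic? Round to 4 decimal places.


t = (xbar - mu0) / (s/sqrt(n))
xbar - mu0 = 85.97 - 53.35 = 32.62
sqrt(58) ≈ 7.61577311
s/sqrt(n) = 18.86 / 7.61577311 ≈ 2.47643932
t = 32.62 / 2.47643932 ≈ 13.172138

13.1721


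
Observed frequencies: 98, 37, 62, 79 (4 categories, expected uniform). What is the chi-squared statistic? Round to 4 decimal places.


chi2 = sum((O-E)^2/E), E = total/4
total = 276, E = 276/4 = 69
(98 - 69)^2 / 69 = 841 / 69 = 841/69 ≈ 12.188406
(37 - 69)^2 / 69 = 1024 / 69 = 1024/69 ≈ 14.840580
(62 - 69)^2 / 69 = 49 / 69 = 49/69 ≈ 0.710145
(79 - 69)^2 / 69 = 100 / 69 = 100/69 ≈ 1.449275
chi2 = 2014/69 ≈ 29.188406

29.1884


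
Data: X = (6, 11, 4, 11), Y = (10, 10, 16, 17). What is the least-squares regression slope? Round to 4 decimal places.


b = sum((xi-xbar)(yi-ybar)) / sum((xi-xbar)^2)
n = 4, xbar = 32/4 = 8, ybar = 53/4 = 13.25
Sxy = sum((xi-xbar)(yi-ybar)) = -3
Sxx = sum((xi-xbar)^2) = 38
b = Sxy / Sxx = -3/38 ≈ -0.078947

-0.0789


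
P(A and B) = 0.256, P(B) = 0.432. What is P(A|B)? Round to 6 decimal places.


P(A|B) = P(A and B) / P(B) = 0.256 / 0.432 = 16/27 ≈ 0.59259259

0.592593


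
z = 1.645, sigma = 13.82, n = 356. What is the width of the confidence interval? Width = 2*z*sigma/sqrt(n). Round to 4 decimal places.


width = 2*z*sigma/sqrt(n)
2*z*sigma = 2 * 1.645 * 13.82 = 45.4678
sqrt(356) ≈ 18.867962
width = 45.4678 / 18.867962 ≈ 2.409789

2.4098


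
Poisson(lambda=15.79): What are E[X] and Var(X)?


E[X] = Var(X) = lambda = 15.79

15.79, 15.79


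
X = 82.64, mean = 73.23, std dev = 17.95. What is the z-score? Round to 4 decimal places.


z = (X - mu) / sigma
X - mu = 82.64 - 73.23 = 9.41
z = 9.41 / 17.95 = 941/1795 ≈ 0.524234

0.5242


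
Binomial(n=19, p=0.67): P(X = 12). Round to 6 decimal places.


P = C(n,k) * p^k * (1-p)^(n-k)
C(19,12) = 50388
p^k = 0.67^12 ≈ 0.008182719
(1-p)^(n-k) = 0.33^7 ≈ 0.0004261844
P = 50388 * 0.008182719 * 0.0004261844 ≈ 0.175720

0.175720


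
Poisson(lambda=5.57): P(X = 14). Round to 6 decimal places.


P = e^(-lam) * lam^k / k!
e^(-5.57) ≈ 0.003810480
lam^k = 5.57^14 ≈ 27667679259.571606
k! = 14! = 87178291200
P = 0.003810480 * 27667679259.571606 / 87178291200 ≈ 0.001209

0.001209


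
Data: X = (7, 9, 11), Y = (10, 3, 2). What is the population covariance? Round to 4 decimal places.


Cov = (1/n)*sum((xi-xbar)(yi-ybar))
n = 3, xbar = 27/3 = 9, ybar = 15/3 = 5
sum((xi-xbar)(yi-ybar)) = -16
Cov = -16 / 3 = -16/3 ≈ -5.333333

-5.3333


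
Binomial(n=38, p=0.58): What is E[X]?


E[X] = n*p = 38 * 0.58 = 22.04

22.04


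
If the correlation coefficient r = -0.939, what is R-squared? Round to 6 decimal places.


R^2 = r^2 = (-0.939)^2 = 0.881721

0.881721


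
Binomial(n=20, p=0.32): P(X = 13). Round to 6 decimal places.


P = C(n,k) * p^k * (1-p)^(n-k)
C(20,13) = 77520
p^k = 0.32^13 ≈ 0.0000003689349
(1-p)^(n-k) = 0.68^7 ≈ 0.06722989
P = 77520 * 0.0000003689349 * 0.06722989 ≈ 0.001923

0.001923


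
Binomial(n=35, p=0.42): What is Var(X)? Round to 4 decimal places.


Var = n*p*(1-p) = 35 * 0.42 * 0.58 = 8.526

8.5260


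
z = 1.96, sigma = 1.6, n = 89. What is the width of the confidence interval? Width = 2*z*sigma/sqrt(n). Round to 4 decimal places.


width = 2*z*sigma/sqrt(n)
2*z*sigma = 2 * 1.96 * 1.6 = 6.272
sqrt(89) ≈ 9.433981
width = 6.272 / 9.433981 ≈ 0.664831

0.6648


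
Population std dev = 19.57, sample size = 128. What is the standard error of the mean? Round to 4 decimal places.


SE = sigma / sqrt(n)
sqrt(128) ≈ 11.313708
SE = 19.57 / 11.313708 ≈ 1.729760

1.7298


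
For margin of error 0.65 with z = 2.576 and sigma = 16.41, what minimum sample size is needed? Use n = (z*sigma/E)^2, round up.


z*sigma/E = 2.576 * 16.41 / 0.65 = 528402/8125 ≈ 65.034092
(z*sigma/E)^2 ≈ 4229.433162
round up: n = 4230

4230


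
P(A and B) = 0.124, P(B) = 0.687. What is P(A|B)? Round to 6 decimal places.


P(A|B) = P(A and B) / P(B) = 0.124 / 0.687 = 124/687 ≈ 0.18049491

0.180495


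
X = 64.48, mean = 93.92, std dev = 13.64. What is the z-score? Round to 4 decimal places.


z = (X - mu) / sigma
X - mu = 64.48 - 93.92 = -29.44
z = -29.44 / 13.64 = -736/341 ≈ -2.158358

-2.1584


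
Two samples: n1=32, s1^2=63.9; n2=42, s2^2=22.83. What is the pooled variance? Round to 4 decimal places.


sp^2 = ((n1-1)*s1^2 + (n2-1)*s2^2)/(n1+n2-2)
(n1-1)*s1^2 = 31 * 63.9 = 1980.9
(n2-1)*s2^2 = 41 * 22.83 = 936.03
numerator = 1980.9 + 936.03 = 2916.93
n1+n2-2 = 72
sp^2 = 2916.93 / 72 = 97231/2400 ≈ 40.512917

40.5129


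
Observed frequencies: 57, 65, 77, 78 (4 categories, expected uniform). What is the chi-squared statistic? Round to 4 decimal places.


chi2 = sum((O-E)^2/E), E = total/4
total = 277, E = 277/4 = 69.25
(57 - 69.25)^2 / 69.25 = 150.0625 / 69.25 = 2401/1108 ≈ 2.166968
(65 - 69.25)^2 / 69.25 = 18.0625 / 69.25 = 289/1108 ≈ 0.260830
(77 - 69.25)^2 / 69.25 = 60.0625 / 69.25 = 961/1108 ≈ 0.867329
(78 - 69.25)^2 / 69.25 = 76.5625 / 69.25 = 1225/1108 ≈ 1.105596
chi2 = 1219/277 ≈ 4.400722

4.4007


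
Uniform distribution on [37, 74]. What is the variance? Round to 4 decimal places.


Var = (b-a)^2 / 12
(b-a)^2 = (74 - 37)^2 = 1369
Var = 1369/12 ≈ 114.083333

114.0833


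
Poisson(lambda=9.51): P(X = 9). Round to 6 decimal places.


P = e^(-lam) * lam^k / k!
e^(-9.51) ≈ 0.00007410704
lam^k = 9.51^9 ≈ 636245395.594188
k! = 9! = 362880
P = 0.00007410704 * 636245395.594188 / 362880 ≈ 0.129933

0.129933


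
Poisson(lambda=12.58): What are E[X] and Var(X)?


E[X] = Var(X) = lambda = 12.58

12.58, 12.58


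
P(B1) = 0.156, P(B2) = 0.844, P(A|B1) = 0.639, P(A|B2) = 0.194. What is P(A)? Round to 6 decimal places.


P(A) = P(A|B1)*P(B1) + P(A|B2)*P(B2)
P(A|B1)*P(B1) = 0.639 * 0.156 = 0.099684
P(A|B2)*P(B2) = 0.194 * 0.844 = 0.163736
P(A) = 0.099684 + 0.163736 = 0.26342

0.263420


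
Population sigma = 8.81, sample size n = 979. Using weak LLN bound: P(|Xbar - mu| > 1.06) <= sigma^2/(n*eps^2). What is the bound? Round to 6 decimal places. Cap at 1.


bound = min(1, sigma^2/(n*eps^2))
sigma^2 = 8.81^2 = 77.6161
n*eps^2 = 979 * 1.06^2 = 979 * 1.1236 = 1100.0044
sigma^2/(n*eps^2) = 77.6161 / 1100.0044 ≈ 0.07055981

0.070560


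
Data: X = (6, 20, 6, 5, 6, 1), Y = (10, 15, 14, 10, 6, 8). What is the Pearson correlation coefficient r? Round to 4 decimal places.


r = sum((xi-xbar)(yi-ybar)) / sqrt(sum((xi-xbar)^2) * sum((yi-ybar)^2))
n = 6, xbar = 44/6 = 22/3 ≈ 7.333333, ybar = 63/6 = 10.5
Sxy = sum((xi-xbar)(yi-ybar)) = 76
Sxx = sum((xi-xbar)^2) = 634/3 ≈ 211.333333
Syy = sum((yi-ybar)^2) = 59.5
sqrt(Sxx*Syy) ≈ 112.135335
r = Sxy / sqrt(Sxx*Syy) = 76 / 112.135335 ≈ 0.677752

0.6778


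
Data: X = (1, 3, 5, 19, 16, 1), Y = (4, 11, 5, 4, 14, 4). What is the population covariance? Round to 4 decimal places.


Cov = (1/n)*sum((xi-xbar)(yi-ybar))
n = 6, xbar = 45/6 = 7.5, ybar = 42/6 = 7
sum((xi-xbar)(yi-ybar)) = 51
Cov = 51 / 6 = 8.5

8.5000


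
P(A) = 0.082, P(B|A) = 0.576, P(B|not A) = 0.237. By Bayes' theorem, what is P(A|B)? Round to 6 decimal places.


P(A|B) = P(B|A)*P(A) / P(B), P(B) = P(B|A)*P(A) + P(B|not A)*P(not A)
P(B|A)*P(A) = 0.576 * 0.082 = 0.047232
P(B|not A)*P(not A) = 0.237 * 0.918 = 0.217566
P(B) = 0.047232 + 0.217566 = 0.264798
P(A|B) = 0.047232 / 0.264798 ≈ 0.17836993

0.178370


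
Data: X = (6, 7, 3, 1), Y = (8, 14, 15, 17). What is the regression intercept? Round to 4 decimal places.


a = ybar - b*xbar, where b = sum((xi-xbar)(yi-ybar)) / sum((xi-xbar)^2)
n = 4, xbar = 17/4 = 4.25, ybar = 54/4 = 13.5
Sxy = sum((xi-xbar)(yi-ybar)) = -21.5
Sxx = sum((xi-xbar)^2) = 22.75
b = Sxy / Sxx = -86/91 ≈ -0.945055
a = 13.5 - (-0.945055) * 4.25 = 1594/91 ≈ 17.516484

17.5165


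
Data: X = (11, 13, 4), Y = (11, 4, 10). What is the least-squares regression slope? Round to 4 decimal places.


b = sum((xi-xbar)(yi-ybar)) / sum((xi-xbar)^2)
n = 3, xbar = 28/3 ≈ 9.333333, ybar = 25/3 ≈ 8.333333
Sxy = sum((xi-xbar)(yi-ybar)) = -61/3 ≈ -20.333333
Sxx = sum((xi-xbar)^2) = 134/3 ≈ 44.666667
b = Sxy / Sxx = -61/134 ≈ -0.455224

-0.4552


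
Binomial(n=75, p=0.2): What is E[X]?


E[X] = n*p = 75 * 0.2 = 15

15


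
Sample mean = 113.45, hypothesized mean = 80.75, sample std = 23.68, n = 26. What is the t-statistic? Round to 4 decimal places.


t = (xbar - mu0) / (s/sqrt(n))
xbar - mu0 = 113.45 - 80.75 = 32.7
sqrt(26) ≈ 5.09901951
s/sqrt(n) = 23.68 / 5.09901951 ≈ 4.64403008
t = 32.7 / 4.64403008 ≈ 7.041298

7.0413


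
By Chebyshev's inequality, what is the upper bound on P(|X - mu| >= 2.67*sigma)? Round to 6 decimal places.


P <= 1/k^2
k^2 = 2.67^2 = 7.1289
1/k^2 = 1 / 7.1289 ≈ 0.14027410

0.140274


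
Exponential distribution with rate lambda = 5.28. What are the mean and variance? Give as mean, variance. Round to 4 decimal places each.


mean = 1/lam, var = 1/lam^2
mean = 1 / 5.28 = 25/132 ≈ 0.189394
lam^2 = 5.28^2 = 27.8784
var = 1 / 27.8784 ≈ 0.035870

0.1894, 0.0359


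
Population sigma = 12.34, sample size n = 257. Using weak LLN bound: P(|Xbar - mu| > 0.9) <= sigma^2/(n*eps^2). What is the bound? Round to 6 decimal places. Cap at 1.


bound = min(1, sigma^2/(n*eps^2))
sigma^2 = 12.34^2 = 152.2756
n*eps^2 = 257 * 0.9^2 = 257 * 0.81 = 208.17
sigma^2/(n*eps^2) = 152.2756 / 208.17 ≈ 0.73149637

0.731496


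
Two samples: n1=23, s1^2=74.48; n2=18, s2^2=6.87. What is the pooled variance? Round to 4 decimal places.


sp^2 = ((n1-1)*s1^2 + (n2-1)*s2^2)/(n1+n2-2)
(n1-1)*s1^2 = 22 * 74.48 = 1638.56
(n2-1)*s2^2 = 17 * 6.87 = 116.79
numerator = 1638.56 + 116.79 = 1755.35
n1+n2-2 = 39
sp^2 = 1755.35 / 39 = 35107/780 ≈ 45.008974

45.0090


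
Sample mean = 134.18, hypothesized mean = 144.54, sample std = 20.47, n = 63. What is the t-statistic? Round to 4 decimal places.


t = (xbar - mu0) / (s/sqrt(n))
xbar - mu0 = 134.18 - 144.54 = -10.36
sqrt(63) ≈ 7.93725393
s/sqrt(n) = 20.47 / 7.93725393 ≈ 2.57897759
t = -10.36 / 2.57897759 ≈ -4.017096

-4.0171


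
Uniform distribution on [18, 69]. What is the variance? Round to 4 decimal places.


Var = (b-a)^2 / 12
(b-a)^2 = (69 - 18)^2 = 2601
Var = 2601/12 = 216.75

216.7500


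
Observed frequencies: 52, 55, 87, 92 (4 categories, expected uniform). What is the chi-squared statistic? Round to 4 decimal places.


chi2 = sum((O-E)^2/E), E = total/4
total = 286, E = 286/4 = 71.5
(52 - 71.5)^2 / 71.5 = 380.25 / 71.5 = 117/22 ≈ 5.318182
(55 - 71.5)^2 / 71.5 = 272.25 / 71.5 = 99/26 ≈ 3.807692
(87 - 71.5)^2 / 71.5 = 240.25 / 71.5 = 961/286 ≈ 3.360140
(92 - 71.5)^2 / 71.5 = 420.25 / 71.5 = 1681/286 ≈ 5.877622
chi2 = 202/11 ≈ 18.363636

18.3636


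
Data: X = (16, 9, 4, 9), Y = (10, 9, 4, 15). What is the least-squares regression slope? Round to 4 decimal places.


b = sum((xi-xbar)(yi-ybar)) / sum((xi-xbar)^2)
n = 4, xbar = 38/4 = 9.5, ybar = 38/4 = 9.5
Sxy = sum((xi-xbar)(yi-ybar)) = 31
Sxx = sum((xi-xbar)^2) = 73
b = Sxy / Sxx = 31/73 ≈ 0.424658

0.4247


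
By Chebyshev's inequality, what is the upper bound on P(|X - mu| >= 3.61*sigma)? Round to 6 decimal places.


P <= 1/k^2
k^2 = 3.61^2 = 13.0321
1/k^2 = 1 / 13.0321 ≈ 0.07673360

0.076734


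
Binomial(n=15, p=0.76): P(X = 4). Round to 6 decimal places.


P = C(n,k) * p^k * (1-p)^(n-k)
C(15,4) = 1365
p^k = 0.76^4 ≈ 0.3336218
(1-p)^(n-k) = 0.24^11 ≈ 0.0000001521681
P = 1365 * 0.3336218 * 0.0000001521681 ≈ 0.000069

0.000069


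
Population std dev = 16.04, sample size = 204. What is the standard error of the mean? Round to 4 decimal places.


SE = sigma / sqrt(n)
sqrt(204) ≈ 14.282857
SE = 16.04 / 14.282857 ≈ 1.123025

1.1230


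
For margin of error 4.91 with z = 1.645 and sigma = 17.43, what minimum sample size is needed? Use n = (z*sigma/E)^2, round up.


z*sigma/E = 1.645 * 17.43 / 4.91 ≈ 5.839582
(z*sigma/E)^2 ≈ 34.100724
round up: n = 35

35


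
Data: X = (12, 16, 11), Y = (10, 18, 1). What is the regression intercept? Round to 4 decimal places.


a = ybar - b*xbar, where b = sum((xi-xbar)(yi-ybar)) / sum((xi-xbar)^2)
n = 3, xbar = 39/3 = 13, ybar = 29/3 ≈ 9.666667
Sxy = sum((xi-xbar)(yi-ybar)) = 42
Sxx = sum((xi-xbar)^2) = 14
b = Sxy / Sxx = 3
a = 9.666667 - 3 * 13 = -88/3 ≈ -29.333333

-29.3333


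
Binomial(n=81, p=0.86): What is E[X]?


E[X] = n*p = 81 * 0.86 = 69.66

69.66


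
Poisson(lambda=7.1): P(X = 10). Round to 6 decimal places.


P = e^(-lam) * lam^k / k!
e^(-7.1) ≈ 0.0008251049
lam^k = 7.1^10 ≈ 325524355.100988
k! = 10! = 3628800
P = 0.0008251049 * 325524355.100988 / 3628800 ≈ 0.074017

0.074017


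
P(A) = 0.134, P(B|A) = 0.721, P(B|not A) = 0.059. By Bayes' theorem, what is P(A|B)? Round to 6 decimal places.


P(A|B) = P(B|A)*P(A) / P(B), P(B) = P(B|A)*P(A) + P(B|not A)*P(not A)
P(B|A)*P(A) = 0.721 * 0.134 = 0.096614
P(B|not A)*P(not A) = 0.059 * 0.866 = 0.051094
P(B) = 0.096614 + 0.051094 = 0.147708
P(A|B) = 0.096614 / 0.147708 ≈ 0.65408779

0.654088


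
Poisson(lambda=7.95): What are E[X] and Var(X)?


E[X] = Var(X) = lambda = 7.95

7.95, 7.95


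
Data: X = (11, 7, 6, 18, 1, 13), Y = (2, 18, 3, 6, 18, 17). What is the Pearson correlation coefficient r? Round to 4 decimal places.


r = sum((xi-xbar)(yi-ybar)) / sqrt(sum((xi-xbar)^2) * sum((yi-ybar)^2))
n = 6, xbar = 56/6 = 28/3 ≈ 9.333333, ybar = 64/6 = 32/3 ≈ 10.666667
Sxy = sum((xi-xbar)(yi-ybar)) = -253/3 ≈ -84.333333
Sxx = sum((xi-xbar)^2) = 532/3 ≈ 177.333333
Syy = sum((yi-ybar)^2) = 910/3 ≈ 303.333333
sqrt(Sxx*Syy) ≈ 231.929108
r = Sxy / sqrt(Sxx*Syy) = -84.333333 / 231.929108 ≈ -0.363617

-0.3636


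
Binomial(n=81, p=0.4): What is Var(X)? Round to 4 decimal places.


Var = n*p*(1-p) = 81 * 0.4 * 0.6 = 19.44

19.4400


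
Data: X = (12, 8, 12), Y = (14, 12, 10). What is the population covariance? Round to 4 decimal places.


Cov = (1/n)*sum((xi-xbar)(yi-ybar))
n = 3, xbar = 32/3 ≈ 10.666667, ybar = 36/3 = 12
sum((xi-xbar)(yi-ybar)) = 0
Cov = 0 / 3 = 0

0.0000


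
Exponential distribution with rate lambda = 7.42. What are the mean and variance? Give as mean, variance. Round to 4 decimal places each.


mean = 1/lam, var = 1/lam^2
mean = 1 / 7.42 = 50/371 ≈ 0.134771
lam^2 = 7.42^2 = 55.0564
var = 1 / 55.0564 ≈ 0.018163

0.1348, 0.0182


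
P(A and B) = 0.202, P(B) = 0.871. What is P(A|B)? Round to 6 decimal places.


P(A|B) = P(A and B) / P(B) = 0.202 / 0.871 = 202/871 ≈ 0.23191734

0.231917


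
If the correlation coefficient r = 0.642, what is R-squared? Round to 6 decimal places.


R^2 = r^2 = (0.642)^2 = 0.412164

0.412164


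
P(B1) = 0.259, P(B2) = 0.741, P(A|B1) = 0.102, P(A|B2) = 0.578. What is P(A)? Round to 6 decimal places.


P(A) = P(A|B1)*P(B1) + P(A|B2)*P(B2)
P(A|B1)*P(B1) = 0.102 * 0.259 = 0.026418
P(A|B2)*P(B2) = 0.578 * 0.741 = 0.428298
P(A) = 0.026418 + 0.428298 = 0.454716

0.454716


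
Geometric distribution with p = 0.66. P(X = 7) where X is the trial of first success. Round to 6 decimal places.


P = (1-p)^(k-1) * p
(1-p)^(k-1) = 0.34^6 ≈ 0.001544804
P = 0.001544804 * 0.66 ≈ 0.001019571

0.001020


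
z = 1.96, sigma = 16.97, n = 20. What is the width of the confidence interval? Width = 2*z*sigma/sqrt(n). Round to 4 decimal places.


width = 2*z*sigma/sqrt(n)
2*z*sigma = 2 * 1.96 * 16.97 = 66.5224
sqrt(20) ≈ 4.472136
width = 66.5224 / 4.472136 ≈ 14.874861

14.8749


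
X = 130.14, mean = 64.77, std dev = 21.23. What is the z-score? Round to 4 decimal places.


z = (X - mu) / sigma
X - mu = 130.14 - 64.77 = 65.37
z = 65.37 / 21.23 = 6537/2123 ≈ 3.079133

3.0791


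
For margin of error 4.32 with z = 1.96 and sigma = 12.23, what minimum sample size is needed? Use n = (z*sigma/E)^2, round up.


z*sigma/E = 1.96 * 12.23 / 4.32 ≈ 5.548796
(z*sigma/E)^2 ≈ 30.789140
round up: n = 31

31


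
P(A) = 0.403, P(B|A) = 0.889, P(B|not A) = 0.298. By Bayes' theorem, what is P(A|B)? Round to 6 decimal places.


P(A|B) = P(B|A)*P(A) / P(B), P(B) = P(B|A)*P(A) + P(B|not A)*P(not A)
P(B|A)*P(A) = 0.889 * 0.403 = 0.358267
P(B|not A)*P(not A) = 0.298 * 0.597 = 0.177906
P(B) = 0.358267 + 0.177906 = 0.536173
P(A|B) = 0.358267 / 0.536173 ≈ 0.66819292

0.668193


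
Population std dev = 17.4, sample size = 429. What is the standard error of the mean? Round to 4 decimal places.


SE = sigma / sqrt(n)
sqrt(429) ≈ 20.712315
SE = 17.4 / 20.712315 ≈ 0.840080

0.8401


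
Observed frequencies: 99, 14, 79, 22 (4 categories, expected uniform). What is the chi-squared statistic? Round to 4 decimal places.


chi2 = sum((O-E)^2/E), E = total/4
total = 214, E = 214/4 = 53.5
(99 - 53.5)^2 / 53.5 = 2070.25 / 53.5 = 8281/214 ≈ 38.696262
(14 - 53.5)^2 / 53.5 = 1560.25 / 53.5 = 6241/214 ≈ 29.163551
(79 - 53.5)^2 / 53.5 = 650.25 / 53.5 = 2601/214 ≈ 12.154206
(22 - 53.5)^2 / 53.5 = 992.25 / 53.5 = 3969/214 ≈ 18.546729
chi2 = 10546/107 ≈ 98.560748

98.5607


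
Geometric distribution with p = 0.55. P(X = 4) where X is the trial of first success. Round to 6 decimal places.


P = (1-p)^(k-1) * p
(1-p)^(k-1) = 0.45^3 = 0.091125
P = 0.091125 * 0.55 = 0.05011875

0.050119


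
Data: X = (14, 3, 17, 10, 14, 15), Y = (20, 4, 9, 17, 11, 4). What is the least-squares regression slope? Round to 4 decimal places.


b = sum((xi-xbar)(yi-ybar)) / sum((xi-xbar)^2)
n = 6, xbar = 73/6 ≈ 12.166667, ybar = 65/6 ≈ 10.833333
Sxy = sum((xi-xbar)(yi-ybar)) = 229/6 ≈ 38.166667
Sxx = sum((xi-xbar)^2) = 761/6 ≈ 126.833333
b = Sxy / Sxx = 229/761 ≈ 0.300920

0.3009


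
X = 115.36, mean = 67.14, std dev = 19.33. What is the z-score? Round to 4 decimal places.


z = (X - mu) / sigma
X - mu = 115.36 - 67.14 = 48.22
z = 48.22 / 19.33 = 4822/1933 ≈ 2.494568

2.4946


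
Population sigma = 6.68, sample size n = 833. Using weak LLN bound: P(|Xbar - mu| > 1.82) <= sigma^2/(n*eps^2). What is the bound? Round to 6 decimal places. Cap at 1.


bound = min(1, sigma^2/(n*eps^2))
sigma^2 = 6.68^2 = 44.6224
n*eps^2 = 833 * 1.82^2 = 833 * 3.3124 = 2759.2292
sigma^2/(n*eps^2) = 44.6224 / 2759.2292 ≈ 0.01617205

0.016172


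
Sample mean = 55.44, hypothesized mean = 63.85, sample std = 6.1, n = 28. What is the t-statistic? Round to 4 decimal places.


t = (xbar - mu0) / (s/sqrt(n))
xbar - mu0 = 55.44 - 63.85 = -8.41
sqrt(28) ≈ 5.29150262
s/sqrt(n) = 6.1 / 5.29150262 ≈ 1.15279164
t = -8.41 / 1.15279164 ≈ -7.295334

-7.2953


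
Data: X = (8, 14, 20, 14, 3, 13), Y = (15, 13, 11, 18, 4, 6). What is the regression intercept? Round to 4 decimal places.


a = ybar - b*xbar, where b = sum((xi-xbar)(yi-ybar)) / sum((xi-xbar)^2)
n = 6, xbar = 72/6 = 12, ybar = 67/6 ≈ 11.166667
Sxy = sum((xi-xbar)(yi-ybar)) = 60
Sxx = sum((xi-xbar)^2) = 170
b = Sxy / Sxx = 6/17 ≈ 0.352941
a = 11.166667 - 0.352941 * 12 = 707/102 ≈ 6.931373

6.9314


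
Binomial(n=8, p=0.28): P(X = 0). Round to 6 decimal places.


P = C(n,k) * p^k * (1-p)^(n-k)
C(8,0) = 1
p^k = 0.28^0 = 1
(1-p)^(n-k) = 0.72^8 ≈ 0.07222041
P = 1 * 1 * 0.07222041 ≈ 0.072220

0.072220


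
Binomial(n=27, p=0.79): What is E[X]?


E[X] = n*p = 27 * 0.79 = 21.33

21.33


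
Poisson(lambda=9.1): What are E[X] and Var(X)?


E[X] = Var(X) = lambda = 9.1

9.1, 9.1


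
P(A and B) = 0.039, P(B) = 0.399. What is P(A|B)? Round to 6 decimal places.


P(A|B) = P(A and B) / P(B) = 0.039 / 0.399 = 13/133 ≈ 0.09774436

0.097744


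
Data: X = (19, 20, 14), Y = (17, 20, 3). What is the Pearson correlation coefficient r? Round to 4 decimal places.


r = sum((xi-xbar)(yi-ybar)) / sqrt(sum((xi-xbar)^2) * sum((yi-ybar)^2))
n = 3, xbar = 53/3 ≈ 17.666667, ybar = 40/3 ≈ 13.333333
Sxy = sum((xi-xbar)(yi-ybar)) = 175/3 ≈ 58.333333
Sxx = sum((xi-xbar)^2) = 62/3 ≈ 20.666667
Syy = sum((yi-ybar)^2) = 494/3 ≈ 164.666667
sqrt(Sxx*Syy) ≈ 58.336190
r = Sxy / sqrt(Sxx*Syy) = 58.333333 / 58.336190 ≈ 0.999951

1.0000


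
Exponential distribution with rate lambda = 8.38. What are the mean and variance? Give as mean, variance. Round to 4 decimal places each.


mean = 1/lam, var = 1/lam^2
mean = 1 / 8.38 = 50/419 ≈ 0.119332
lam^2 = 8.38^2 = 70.2244
var = 1 / 70.2244 ≈ 0.014240

0.1193, 0.0142


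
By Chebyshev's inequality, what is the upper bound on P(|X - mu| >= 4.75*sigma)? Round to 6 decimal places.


P <= 1/k^2
k^2 = 4.75^2 = 22.5625
1/k^2 = 1 / 22.5625 = 16/361 ≈ 0.04432133

0.044321


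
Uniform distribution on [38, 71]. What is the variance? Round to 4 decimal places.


Var = (b-a)^2 / 12
(b-a)^2 = (71 - 38)^2 = 1089
Var = 1089/12 = 90.75

90.7500


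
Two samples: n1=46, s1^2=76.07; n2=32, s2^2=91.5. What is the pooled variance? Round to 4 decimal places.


sp^2 = ((n1-1)*s1^2 + (n2-1)*s2^2)/(n1+n2-2)
(n1-1)*s1^2 = 45 * 76.07 = 3423.15
(n2-1)*s2^2 = 31 * 91.5 = 2836.5
numerator = 3423.15 + 2836.5 = 6259.65
n1+n2-2 = 76
sp^2 = 6259.65 / 76 = 125193/1520 ≈ 82.363816

82.3638


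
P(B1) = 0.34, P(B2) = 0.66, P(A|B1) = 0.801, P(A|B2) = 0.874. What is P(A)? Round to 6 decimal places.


P(A) = P(A|B1)*P(B1) + P(A|B2)*P(B2)
P(A|B1)*P(B1) = 0.801 * 0.34 = 0.27234
P(A|B2)*P(B2) = 0.874 * 0.66 = 0.57684
P(A) = 0.27234 + 0.57684 = 0.84918

0.849180


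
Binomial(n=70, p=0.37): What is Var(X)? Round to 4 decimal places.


Var = n*p*(1-p) = 70 * 0.37 * 0.63 = 16.317

16.3170


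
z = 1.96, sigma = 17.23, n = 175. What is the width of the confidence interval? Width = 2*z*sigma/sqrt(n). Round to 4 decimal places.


width = 2*z*sigma/sqrt(n)
2*z*sigma = 2 * 1.96 * 17.23 = 67.5416
sqrt(175) ≈ 13.228757
width = 67.5416 / 13.228757 ≈ 5.105665

5.1057


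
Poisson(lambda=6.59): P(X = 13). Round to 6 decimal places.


P = e^(-lam) * lam^k / k!
e^(-6.59) ≈ 0.001374040
lam^k = 6.59^13 ≈ 44208969295.779708
k! = 13! = 6227020800
P = 0.001374040 * 44208969295.779708 / 6227020800 ≈ 0.009755

0.009755


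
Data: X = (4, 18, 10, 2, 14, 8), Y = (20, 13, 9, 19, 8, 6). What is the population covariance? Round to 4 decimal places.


Cov = (1/n)*sum((xi-xbar)(yi-ybar))
n = 6, xbar = 56/6 = 28/3 ≈ 9.333333, ybar = 75/6 = 12.5
sum((xi-xbar)(yi-ybar)) = -98
Cov = -98 / 6 = -49/3 ≈ -16.333333

-16.3333


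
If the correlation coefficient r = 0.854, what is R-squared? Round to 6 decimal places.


R^2 = r^2 = (0.854)^2 = 0.729316

0.729316


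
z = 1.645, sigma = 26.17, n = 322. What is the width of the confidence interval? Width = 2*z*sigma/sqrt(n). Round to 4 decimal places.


width = 2*z*sigma/sqrt(n)
2*z*sigma = 2 * 1.645 * 26.17 = 86.0993
sqrt(322) ≈ 17.944358
width = 86.0993 / 17.944358 ≈ 4.798126

4.7981


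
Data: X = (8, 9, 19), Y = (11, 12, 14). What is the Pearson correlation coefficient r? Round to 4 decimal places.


r = sum((xi-xbar)(yi-ybar)) / sqrt(sum((xi-xbar)^2) * sum((yi-ybar)^2))
n = 3, xbar = 36/3 = 12, ybar = 37/3 ≈ 12.333333
Sxy = sum((xi-xbar)(yi-ybar)) = 18
Sxx = sum((xi-xbar)^2) = 74
Syy = sum((yi-ybar)^2) = 14/3 ≈ 4.666667
sqrt(Sxx*Syy) ≈ 18.583146
r = Sxy / sqrt(Sxx*Syy) = 18 / 18.583146 ≈ 0.968620

0.9686


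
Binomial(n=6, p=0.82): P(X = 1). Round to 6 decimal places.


P = C(n,k) * p^k * (1-p)^(n-k)
C(6,1) = 6
p^k = 0.82^1 = 0.82
(1-p)^(n-k) = 0.18^5 = 0.0001889568
P = 6 * 0.82 * 0.0001889568 ≈ 0.000930

0.000930


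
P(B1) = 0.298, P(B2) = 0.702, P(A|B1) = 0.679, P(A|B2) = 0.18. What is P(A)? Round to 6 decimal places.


P(A) = P(A|B1)*P(B1) + P(A|B2)*P(B2)
P(A|B1)*P(B1) = 0.679 * 0.298 = 0.202342
P(A|B2)*P(B2) = 0.18 * 0.702 = 0.12636
P(A) = 0.202342 + 0.12636 = 0.328702

0.328702


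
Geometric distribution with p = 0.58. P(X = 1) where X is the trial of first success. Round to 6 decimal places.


P = (1-p)^(k-1) * p
(1-p)^(k-1) = 0.42^0 = 1
P = 1 * 0.58 = 0.58

0.580000


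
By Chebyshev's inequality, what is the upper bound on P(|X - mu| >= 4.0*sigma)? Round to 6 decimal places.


P <= 1/k^2
k^2 = 4.0^2 = 16
1/k^2 = 1 / 16 = 0.0625

0.062500


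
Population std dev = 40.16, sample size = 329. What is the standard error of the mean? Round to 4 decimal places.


SE = sigma / sqrt(n)
sqrt(329) ≈ 18.138357
SE = 40.16 / 18.138357 ≈ 2.214092

2.2141


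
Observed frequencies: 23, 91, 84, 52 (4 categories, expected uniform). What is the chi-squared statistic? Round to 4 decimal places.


chi2 = sum((O-E)^2/E), E = total/4
total = 250, E = 250/4 = 62.5
(23 - 62.5)^2 / 62.5 = 1560.25 / 62.5 = 24.964
(91 - 62.5)^2 / 62.5 = 812.25 / 62.5 = 12.996
(84 - 62.5)^2 / 62.5 = 462.25 / 62.5 = 7.396
(52 - 62.5)^2 / 62.5 = 110.25 / 62.5 = 1.764
chi2 = 47.12

47.1200


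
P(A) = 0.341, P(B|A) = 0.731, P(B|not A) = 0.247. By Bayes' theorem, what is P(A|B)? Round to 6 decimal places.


P(A|B) = P(B|A)*P(A) / P(B), P(B) = P(B|A)*P(A) + P(B|not A)*P(not A)
P(B|A)*P(A) = 0.731 * 0.341 = 0.249271
P(B|not A)*P(not A) = 0.247 * 0.659 = 0.162773
P(B) = 0.249271 + 0.162773 = 0.412044
P(A|B) = 0.249271 / 0.412044 ≈ 0.60496209

0.604962


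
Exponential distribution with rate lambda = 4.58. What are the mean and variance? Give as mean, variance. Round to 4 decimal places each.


mean = 1/lam, var = 1/lam^2
mean = 1 / 4.58 = 50/229 ≈ 0.218341
lam^2 = 4.58^2 = 20.9764
var = 1 / 20.9764 ≈ 0.047673

0.2183, 0.0477


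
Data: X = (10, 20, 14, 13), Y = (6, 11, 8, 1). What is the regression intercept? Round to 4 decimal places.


a = ybar - b*xbar, where b = sum((xi-xbar)(yi-ybar)) / sum((xi-xbar)^2)
n = 4, xbar = 57/4 = 14.25, ybar = 26/4 = 6.5
Sxy = sum((xi-xbar)(yi-ybar)) = 34.5
Sxx = sum((xi-xbar)^2) = 52.75
b = Sxy / Sxx = 138/211 ≈ 0.654028
a = 6.5 - 0.654028 * 14.25 = -595/211 ≈ -2.819905

-2.8199


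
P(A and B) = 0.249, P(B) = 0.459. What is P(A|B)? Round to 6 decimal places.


P(A|B) = P(A and B) / P(B) = 0.249 / 0.459 = 83/153 ≈ 0.54248366

0.542484


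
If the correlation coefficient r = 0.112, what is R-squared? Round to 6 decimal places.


R^2 = r^2 = (0.112)^2 = 0.012544

0.012544


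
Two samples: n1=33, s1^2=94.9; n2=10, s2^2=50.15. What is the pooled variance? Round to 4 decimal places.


sp^2 = ((n1-1)*s1^2 + (n2-1)*s2^2)/(n1+n2-2)
(n1-1)*s1^2 = 32 * 94.9 = 3036.8
(n2-1)*s2^2 = 9 * 50.15 = 451.35
numerator = 3036.8 + 451.35 = 3488.15
n1+n2-2 = 41
sp^2 = 3488.15 / 41 = 69763/820 ≈ 85.076829

85.0768


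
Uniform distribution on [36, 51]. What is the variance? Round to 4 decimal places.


Var = (b-a)^2 / 12
(b-a)^2 = (51 - 36)^2 = 225
Var = 225/12 = 18.75

18.7500


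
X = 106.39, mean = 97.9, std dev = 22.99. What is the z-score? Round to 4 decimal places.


z = (X - mu) / sigma
X - mu = 106.39 - 97.9 = 8.49
z = 8.49 / 22.99 = 849/2299 ≈ 0.369291

0.3693


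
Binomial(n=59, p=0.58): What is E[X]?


E[X] = n*p = 59 * 0.58 = 34.22

34.22
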